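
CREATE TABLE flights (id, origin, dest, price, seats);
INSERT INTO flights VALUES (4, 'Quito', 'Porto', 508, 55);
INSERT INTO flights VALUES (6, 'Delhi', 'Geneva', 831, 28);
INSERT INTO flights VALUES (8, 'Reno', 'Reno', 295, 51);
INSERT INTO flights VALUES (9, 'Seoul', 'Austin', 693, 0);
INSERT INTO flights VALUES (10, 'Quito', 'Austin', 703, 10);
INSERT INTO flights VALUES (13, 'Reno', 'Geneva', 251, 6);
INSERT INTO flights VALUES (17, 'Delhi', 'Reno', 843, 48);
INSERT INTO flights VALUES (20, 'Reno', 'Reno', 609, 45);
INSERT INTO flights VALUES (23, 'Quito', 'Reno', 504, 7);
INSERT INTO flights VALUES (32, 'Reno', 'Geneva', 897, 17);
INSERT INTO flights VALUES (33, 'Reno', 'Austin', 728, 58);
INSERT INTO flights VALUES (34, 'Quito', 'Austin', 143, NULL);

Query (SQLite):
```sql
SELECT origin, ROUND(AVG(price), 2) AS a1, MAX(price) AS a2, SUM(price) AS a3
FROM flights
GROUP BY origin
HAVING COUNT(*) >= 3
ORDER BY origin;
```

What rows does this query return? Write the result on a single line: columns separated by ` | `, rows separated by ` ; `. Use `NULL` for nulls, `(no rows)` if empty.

Quito | 464.5 | 703 | 1858 ; Reno | 556 | 897 | 2780

Group flights by origin.
Per group compute: ROUND(AVG(price), 2), MAX(price), SUM(price).
HAVING: drop groups with fewer than 3 rows.
  Delhi: ids {6, 17} → ROUND(AVG(price), 2)=837, MAX(price)=843, SUM(price)=1674
  Quito: ids {4, 10, 23, 34} → ROUND(AVG(price), 2)=464.5, MAX(price)=703, SUM(price)=1858
  Reno: ids {8, 13, 20, 32, 33} → ROUND(AVG(price), 2)=556, MAX(price)=897, SUM(price)=2780
  Seoul: ids {9} → ROUND(AVG(price), 2)=693, MAX(price)=693, SUM(price)=693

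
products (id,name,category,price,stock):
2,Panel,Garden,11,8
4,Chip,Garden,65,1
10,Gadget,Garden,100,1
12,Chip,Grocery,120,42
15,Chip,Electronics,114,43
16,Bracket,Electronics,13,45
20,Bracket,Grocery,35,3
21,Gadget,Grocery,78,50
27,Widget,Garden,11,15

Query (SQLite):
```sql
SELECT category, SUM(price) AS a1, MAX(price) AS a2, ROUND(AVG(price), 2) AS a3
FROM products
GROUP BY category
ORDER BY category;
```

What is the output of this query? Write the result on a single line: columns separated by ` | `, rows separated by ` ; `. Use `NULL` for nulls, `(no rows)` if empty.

Group products by category.
Per group compute: SUM(price), MAX(price), ROUND(AVG(price), 2).
  Electronics: ids {15, 16} → SUM(price)=127, MAX(price)=114, ROUND(AVG(price), 2)=63.5
  Garden: ids {2, 4, 10, 27} → SUM(price)=187, MAX(price)=100, ROUND(AVG(price), 2)=46.75
  Grocery: ids {12, 20, 21} → SUM(price)=233, MAX(price)=120, ROUND(AVG(price), 2)=77.67

Electronics | 127 | 114 | 63.5 ; Garden | 187 | 100 | 46.75 ; Grocery | 233 | 120 | 77.67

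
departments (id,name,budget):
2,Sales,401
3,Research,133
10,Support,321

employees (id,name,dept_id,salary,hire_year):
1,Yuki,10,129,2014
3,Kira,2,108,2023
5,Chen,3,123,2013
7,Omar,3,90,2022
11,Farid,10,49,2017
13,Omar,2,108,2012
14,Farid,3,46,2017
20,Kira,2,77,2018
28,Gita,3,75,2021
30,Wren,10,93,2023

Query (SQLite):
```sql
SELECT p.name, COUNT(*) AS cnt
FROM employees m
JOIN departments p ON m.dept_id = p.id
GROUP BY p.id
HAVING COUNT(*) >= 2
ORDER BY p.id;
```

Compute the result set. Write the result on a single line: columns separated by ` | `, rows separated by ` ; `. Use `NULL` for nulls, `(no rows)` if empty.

Sales | 3 ; Research | 4 ; Support | 3

Join each employees row to its departments via dept_id.
Group joined rows by departments.id; compute COUNT(*) per group.
HAVING: keep groups with count ≥ 2.
  2: ids {3, 13, 20} → COUNT(*)=3
  3: ids {5, 7, 14, 28} → COUNT(*)=4
  10: ids {1, 11, 30} → COUNT(*)=3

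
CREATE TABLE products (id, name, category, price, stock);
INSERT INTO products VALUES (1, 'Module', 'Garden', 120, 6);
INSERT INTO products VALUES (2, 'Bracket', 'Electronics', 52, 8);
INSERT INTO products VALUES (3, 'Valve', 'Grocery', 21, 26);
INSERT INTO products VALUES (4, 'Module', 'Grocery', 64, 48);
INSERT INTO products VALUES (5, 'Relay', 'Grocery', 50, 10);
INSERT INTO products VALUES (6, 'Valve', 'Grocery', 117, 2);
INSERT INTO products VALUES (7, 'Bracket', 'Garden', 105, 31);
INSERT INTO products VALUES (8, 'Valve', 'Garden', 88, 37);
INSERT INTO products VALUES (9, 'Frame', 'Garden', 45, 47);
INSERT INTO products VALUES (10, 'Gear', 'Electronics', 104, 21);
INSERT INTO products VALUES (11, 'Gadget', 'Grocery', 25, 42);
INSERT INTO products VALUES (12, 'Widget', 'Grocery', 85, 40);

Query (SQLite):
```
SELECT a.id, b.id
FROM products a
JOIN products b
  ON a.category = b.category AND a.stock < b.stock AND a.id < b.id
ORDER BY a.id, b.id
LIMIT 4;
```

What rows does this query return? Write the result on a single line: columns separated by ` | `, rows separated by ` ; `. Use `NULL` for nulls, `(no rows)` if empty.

1 | 7 ; 1 | 8 ; 1 | 9 ; 2 | 10

Pairs (a,b) with same category, a.stock < b.stock, a.id < b.id.
category groups: Electronics:{2,10} Garden:{1,7,8,9} Grocery:{3,4,5,6,11,12}
Ordered by (a.id, b.id); first 4.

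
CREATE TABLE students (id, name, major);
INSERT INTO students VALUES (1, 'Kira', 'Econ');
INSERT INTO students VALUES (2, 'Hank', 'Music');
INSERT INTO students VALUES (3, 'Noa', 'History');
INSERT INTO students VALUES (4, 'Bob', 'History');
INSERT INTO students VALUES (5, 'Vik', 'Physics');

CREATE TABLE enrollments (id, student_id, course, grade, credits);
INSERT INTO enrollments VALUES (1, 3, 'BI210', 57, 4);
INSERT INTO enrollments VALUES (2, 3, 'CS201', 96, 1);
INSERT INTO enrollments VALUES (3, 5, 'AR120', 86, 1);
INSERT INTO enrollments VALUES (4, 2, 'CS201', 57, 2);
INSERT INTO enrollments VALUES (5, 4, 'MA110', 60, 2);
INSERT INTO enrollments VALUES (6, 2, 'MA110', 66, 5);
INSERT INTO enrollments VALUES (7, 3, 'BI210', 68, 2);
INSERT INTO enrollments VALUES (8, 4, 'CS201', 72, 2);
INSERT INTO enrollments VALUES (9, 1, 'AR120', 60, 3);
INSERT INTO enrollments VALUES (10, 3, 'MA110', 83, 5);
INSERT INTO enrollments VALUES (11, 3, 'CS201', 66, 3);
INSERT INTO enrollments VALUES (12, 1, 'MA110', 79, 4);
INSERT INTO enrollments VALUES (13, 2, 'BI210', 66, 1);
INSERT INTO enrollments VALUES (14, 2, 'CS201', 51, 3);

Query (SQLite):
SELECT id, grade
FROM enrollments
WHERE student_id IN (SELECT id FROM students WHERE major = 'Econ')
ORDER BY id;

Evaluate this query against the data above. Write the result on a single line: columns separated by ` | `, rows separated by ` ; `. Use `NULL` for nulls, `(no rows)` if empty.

Inner query: students.id where major = 'Econ'.
Outer: keep enrollments rows whose student_id is in that set.
Inner query → {1}

9 | 60 ; 12 | 79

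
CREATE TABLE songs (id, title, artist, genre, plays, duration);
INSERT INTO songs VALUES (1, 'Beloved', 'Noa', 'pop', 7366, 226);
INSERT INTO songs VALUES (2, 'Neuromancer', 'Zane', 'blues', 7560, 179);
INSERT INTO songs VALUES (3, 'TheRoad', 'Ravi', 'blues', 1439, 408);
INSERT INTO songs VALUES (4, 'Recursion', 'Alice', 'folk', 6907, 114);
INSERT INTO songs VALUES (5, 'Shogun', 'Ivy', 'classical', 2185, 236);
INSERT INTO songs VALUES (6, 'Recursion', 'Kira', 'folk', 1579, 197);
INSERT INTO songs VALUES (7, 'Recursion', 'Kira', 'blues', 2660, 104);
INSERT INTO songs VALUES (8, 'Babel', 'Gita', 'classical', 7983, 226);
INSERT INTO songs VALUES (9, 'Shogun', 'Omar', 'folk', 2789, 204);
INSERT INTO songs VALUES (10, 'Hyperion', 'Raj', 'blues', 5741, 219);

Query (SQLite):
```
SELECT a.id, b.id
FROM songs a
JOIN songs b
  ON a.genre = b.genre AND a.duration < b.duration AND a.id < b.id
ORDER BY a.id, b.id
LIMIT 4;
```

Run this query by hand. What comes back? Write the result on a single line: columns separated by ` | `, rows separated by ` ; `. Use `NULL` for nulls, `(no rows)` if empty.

2 | 3 ; 2 | 10 ; 4 | 6 ; 4 | 9

Pairs (a,b) with same genre, a.duration < b.duration, a.id < b.id.
genre groups: blues:{2,3,7,10} classical:{5,8} folk:{4,6,9} pop:{1}
Ordered by (a.id, b.id); first 4.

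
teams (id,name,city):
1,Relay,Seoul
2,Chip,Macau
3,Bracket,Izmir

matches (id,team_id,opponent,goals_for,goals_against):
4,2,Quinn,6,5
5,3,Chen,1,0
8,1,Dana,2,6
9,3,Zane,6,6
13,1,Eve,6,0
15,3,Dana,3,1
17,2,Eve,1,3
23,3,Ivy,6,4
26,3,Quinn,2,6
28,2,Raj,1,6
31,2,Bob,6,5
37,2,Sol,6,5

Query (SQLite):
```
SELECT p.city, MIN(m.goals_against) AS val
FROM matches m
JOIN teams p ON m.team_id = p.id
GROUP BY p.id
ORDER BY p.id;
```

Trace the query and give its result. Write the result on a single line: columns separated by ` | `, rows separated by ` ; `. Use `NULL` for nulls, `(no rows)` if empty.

Join each matches row to its teams via team_id.
Group joined rows by teams.id; compute MIN(m.goals_against) per group.
  1: ids {8, 13} → MIN(m.goals_against)=0
  2: ids {4, 17, 28, 31, 37} → MIN(m.goals_against)=3
  3: ids {5, 9, 15, 23, 26} → MIN(m.goals_against)=0

Seoul | 0 ; Macau | 3 ; Izmir | 0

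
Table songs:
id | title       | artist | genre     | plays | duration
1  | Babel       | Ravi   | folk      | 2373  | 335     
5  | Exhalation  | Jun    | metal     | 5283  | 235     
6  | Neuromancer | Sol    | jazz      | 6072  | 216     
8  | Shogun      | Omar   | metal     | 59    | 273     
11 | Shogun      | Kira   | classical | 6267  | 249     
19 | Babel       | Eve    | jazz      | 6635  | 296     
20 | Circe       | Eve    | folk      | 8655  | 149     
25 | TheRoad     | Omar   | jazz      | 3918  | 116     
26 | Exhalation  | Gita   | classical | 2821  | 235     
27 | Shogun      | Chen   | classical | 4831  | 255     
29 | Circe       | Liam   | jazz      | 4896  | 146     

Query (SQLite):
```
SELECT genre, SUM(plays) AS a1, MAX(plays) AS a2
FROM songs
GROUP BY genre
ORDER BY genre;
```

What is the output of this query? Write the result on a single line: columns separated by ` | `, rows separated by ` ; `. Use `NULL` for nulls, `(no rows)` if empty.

classical | 13919 | 6267 ; folk | 11028 | 8655 ; jazz | 21521 | 6635 ; metal | 5342 | 5283

Group songs by genre.
Per group compute: SUM(plays), MAX(plays).
  classical: ids {11, 26, 27} → SUM(plays)=13919, MAX(plays)=6267
  folk: ids {1, 20} → SUM(plays)=11028, MAX(plays)=8655
  jazz: ids {6, 19, 25, 29} → SUM(plays)=21521, MAX(plays)=6635
  metal: ids {5, 8} → SUM(plays)=5342, MAX(plays)=5283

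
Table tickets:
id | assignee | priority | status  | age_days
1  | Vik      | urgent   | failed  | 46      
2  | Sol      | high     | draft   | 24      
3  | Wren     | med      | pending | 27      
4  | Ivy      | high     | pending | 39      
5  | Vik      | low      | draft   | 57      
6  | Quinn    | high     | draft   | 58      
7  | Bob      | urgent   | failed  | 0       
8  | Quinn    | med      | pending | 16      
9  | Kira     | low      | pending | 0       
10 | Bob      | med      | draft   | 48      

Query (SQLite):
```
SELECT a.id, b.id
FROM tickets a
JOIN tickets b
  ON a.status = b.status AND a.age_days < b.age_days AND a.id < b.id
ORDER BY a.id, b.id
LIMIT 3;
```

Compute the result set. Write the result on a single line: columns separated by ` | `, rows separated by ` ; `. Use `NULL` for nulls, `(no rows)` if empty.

2 | 5 ; 2 | 6 ; 2 | 10

Pairs (a,b) with same status, a.age_days < b.age_days, a.id < b.id.
status groups: draft:{2,5,6,10} failed:{1,7} pending:{3,4,8,9}
Ordered by (a.id, b.id); first 3.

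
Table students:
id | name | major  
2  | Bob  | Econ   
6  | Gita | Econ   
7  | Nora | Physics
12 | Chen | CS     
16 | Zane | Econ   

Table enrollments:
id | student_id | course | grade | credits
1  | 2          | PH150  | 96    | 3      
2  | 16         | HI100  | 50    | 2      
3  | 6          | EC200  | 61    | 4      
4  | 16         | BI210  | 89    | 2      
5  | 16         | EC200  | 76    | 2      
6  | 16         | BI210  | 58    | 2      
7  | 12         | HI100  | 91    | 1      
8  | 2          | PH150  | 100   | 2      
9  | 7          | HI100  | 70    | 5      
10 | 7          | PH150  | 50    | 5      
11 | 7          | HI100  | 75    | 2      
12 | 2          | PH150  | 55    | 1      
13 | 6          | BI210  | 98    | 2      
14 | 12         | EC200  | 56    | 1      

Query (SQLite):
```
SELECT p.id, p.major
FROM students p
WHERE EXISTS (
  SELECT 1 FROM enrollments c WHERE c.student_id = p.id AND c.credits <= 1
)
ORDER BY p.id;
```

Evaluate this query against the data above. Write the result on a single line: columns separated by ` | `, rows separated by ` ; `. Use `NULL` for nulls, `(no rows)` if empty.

2 | Econ ; 12 | CS

For each students row, check whether any enrollments with matching student_id has credits <= 1.
Keep rows where that is true.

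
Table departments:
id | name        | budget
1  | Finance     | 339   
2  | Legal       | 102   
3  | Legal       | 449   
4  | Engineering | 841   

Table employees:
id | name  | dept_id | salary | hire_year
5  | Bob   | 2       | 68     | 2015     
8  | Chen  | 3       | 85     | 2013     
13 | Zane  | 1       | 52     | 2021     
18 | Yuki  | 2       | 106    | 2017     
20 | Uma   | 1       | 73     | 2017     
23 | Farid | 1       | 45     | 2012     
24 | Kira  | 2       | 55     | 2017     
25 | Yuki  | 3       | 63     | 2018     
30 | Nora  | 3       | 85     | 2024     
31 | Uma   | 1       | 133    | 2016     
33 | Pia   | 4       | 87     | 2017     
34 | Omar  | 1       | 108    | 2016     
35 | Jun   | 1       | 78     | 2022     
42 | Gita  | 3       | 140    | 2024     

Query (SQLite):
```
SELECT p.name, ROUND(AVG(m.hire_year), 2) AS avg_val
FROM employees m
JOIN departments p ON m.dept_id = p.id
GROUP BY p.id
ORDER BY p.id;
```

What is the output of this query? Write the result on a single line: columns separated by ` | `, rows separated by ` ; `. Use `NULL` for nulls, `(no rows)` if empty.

Join each employees row to its departments via dept_id.
Group joined rows by departments.id; compute ROUND(AVG(m.hire_year), 2) per group.
  1: ids {13, 20, 23, 31, 34, 35} → ROUND(AVG(m.hire_year), 2)=2017.33
  2: ids {5, 18, 24} → ROUND(AVG(m.hire_year), 2)=2016.33
  3: ids {8, 25, 30, 42} → ROUND(AVG(m.hire_year), 2)=2019.75
  4: ids {33} → ROUND(AVG(m.hire_year), 2)=2017

Finance | 2017.33 ; Legal | 2016.33 ; Legal | 2019.75 ; Engineering | 2017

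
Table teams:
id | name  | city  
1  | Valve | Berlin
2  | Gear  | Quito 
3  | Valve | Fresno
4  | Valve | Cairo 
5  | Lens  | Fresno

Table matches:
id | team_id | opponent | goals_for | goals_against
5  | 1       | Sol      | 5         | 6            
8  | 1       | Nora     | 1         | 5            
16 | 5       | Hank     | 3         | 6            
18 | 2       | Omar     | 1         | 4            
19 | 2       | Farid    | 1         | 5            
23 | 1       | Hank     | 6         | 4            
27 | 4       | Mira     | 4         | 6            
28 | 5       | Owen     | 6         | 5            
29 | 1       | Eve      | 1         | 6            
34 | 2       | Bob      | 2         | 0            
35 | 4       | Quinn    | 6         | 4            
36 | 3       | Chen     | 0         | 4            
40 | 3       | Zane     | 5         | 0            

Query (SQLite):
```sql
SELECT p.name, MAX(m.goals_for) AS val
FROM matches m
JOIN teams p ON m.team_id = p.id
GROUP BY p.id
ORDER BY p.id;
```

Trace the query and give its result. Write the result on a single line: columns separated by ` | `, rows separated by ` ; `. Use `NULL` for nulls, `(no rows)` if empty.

Valve | 6 ; Gear | 2 ; Valve | 5 ; Valve | 6 ; Lens | 6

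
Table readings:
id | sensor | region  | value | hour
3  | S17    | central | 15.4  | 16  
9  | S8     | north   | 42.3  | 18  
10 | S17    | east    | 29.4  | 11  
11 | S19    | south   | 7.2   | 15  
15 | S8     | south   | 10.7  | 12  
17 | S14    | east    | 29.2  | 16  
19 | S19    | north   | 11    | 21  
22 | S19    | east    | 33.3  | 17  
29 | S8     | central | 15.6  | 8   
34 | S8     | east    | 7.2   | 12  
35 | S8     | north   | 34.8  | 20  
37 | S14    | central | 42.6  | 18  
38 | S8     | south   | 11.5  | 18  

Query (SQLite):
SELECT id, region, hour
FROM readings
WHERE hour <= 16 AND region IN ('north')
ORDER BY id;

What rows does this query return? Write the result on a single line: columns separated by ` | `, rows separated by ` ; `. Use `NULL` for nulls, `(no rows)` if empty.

hour <= 16: ids {3, 10, 11, 15, 17, 29, 34}
region IN ('north'): ids {9, 19, 35}
Combine with AND.

(no rows)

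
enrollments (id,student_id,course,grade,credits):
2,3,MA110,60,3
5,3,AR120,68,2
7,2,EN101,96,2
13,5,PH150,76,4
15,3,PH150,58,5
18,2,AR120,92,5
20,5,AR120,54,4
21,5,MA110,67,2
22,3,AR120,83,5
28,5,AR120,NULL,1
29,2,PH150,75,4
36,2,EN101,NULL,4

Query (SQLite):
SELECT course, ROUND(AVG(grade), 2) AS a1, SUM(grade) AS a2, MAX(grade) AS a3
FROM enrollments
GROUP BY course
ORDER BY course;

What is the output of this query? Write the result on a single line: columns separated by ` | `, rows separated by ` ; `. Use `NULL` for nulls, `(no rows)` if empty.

AR120 | 74.25 | 297 | 92 ; EN101 | 96 | 96 | 96 ; MA110 | 63.5 | 127 | 67 ; PH150 | 69.67 | 209 | 76

Group enrollments by course.
Per group compute: ROUND(AVG(grade), 2), SUM(grade), MAX(grade).
  AR120: ids {5, 18, 20, 22, 28} → ROUND(AVG(grade), 2)=74.25, SUM(grade)=297, MAX(grade)=92
  EN101: ids {7, 36} → ROUND(AVG(grade), 2)=96, SUM(grade)=96, MAX(grade)=96
  MA110: ids {2, 21} → ROUND(AVG(grade), 2)=63.5, SUM(grade)=127, MAX(grade)=67
  PH150: ids {13, 15, 29} → ROUND(AVG(grade), 2)=69.67, SUM(grade)=209, MAX(grade)=76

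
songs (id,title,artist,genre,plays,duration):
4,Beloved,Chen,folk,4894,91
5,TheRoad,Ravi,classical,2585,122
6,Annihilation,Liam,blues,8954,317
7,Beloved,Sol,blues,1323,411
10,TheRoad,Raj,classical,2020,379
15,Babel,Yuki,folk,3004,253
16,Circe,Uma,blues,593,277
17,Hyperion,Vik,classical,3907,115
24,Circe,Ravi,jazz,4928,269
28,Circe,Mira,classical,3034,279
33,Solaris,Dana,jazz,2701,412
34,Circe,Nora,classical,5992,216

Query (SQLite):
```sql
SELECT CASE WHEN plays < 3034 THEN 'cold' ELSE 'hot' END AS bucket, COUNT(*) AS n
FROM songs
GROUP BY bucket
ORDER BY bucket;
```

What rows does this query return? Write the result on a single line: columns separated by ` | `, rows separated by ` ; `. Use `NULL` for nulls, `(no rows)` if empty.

Bucket rows by plays < 3034 → 'cold' else 'hot'; count each bucket.

cold | 6 ; hot | 6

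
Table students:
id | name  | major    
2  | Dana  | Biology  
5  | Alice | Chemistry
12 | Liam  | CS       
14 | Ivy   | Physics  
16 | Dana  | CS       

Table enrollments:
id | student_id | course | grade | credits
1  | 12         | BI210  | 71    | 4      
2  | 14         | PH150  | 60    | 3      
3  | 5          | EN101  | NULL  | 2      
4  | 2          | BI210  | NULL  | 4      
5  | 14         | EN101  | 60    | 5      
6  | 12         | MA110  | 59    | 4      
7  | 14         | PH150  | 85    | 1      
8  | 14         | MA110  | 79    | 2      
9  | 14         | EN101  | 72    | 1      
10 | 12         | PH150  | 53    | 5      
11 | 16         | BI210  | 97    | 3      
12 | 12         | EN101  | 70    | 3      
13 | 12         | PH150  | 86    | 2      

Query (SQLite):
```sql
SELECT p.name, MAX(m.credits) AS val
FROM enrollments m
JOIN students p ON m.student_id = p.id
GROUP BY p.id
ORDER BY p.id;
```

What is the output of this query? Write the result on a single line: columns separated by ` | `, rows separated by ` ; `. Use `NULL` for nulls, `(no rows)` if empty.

Join each enrollments row to its students via student_id.
Group joined rows by students.id; compute MAX(m.credits) per group.
  2: ids {4} → MAX(m.credits)=4
  5: ids {3} → MAX(m.credits)=2
  12: ids {1, 6, 10, 12, 13} → MAX(m.credits)=5
  14: ids {2, 5, 7, 8, 9} → MAX(m.credits)=5
  16: ids {11} → MAX(m.credits)=3

Dana | 4 ; Alice | 2 ; Liam | 5 ; Ivy | 5 ; Dana | 3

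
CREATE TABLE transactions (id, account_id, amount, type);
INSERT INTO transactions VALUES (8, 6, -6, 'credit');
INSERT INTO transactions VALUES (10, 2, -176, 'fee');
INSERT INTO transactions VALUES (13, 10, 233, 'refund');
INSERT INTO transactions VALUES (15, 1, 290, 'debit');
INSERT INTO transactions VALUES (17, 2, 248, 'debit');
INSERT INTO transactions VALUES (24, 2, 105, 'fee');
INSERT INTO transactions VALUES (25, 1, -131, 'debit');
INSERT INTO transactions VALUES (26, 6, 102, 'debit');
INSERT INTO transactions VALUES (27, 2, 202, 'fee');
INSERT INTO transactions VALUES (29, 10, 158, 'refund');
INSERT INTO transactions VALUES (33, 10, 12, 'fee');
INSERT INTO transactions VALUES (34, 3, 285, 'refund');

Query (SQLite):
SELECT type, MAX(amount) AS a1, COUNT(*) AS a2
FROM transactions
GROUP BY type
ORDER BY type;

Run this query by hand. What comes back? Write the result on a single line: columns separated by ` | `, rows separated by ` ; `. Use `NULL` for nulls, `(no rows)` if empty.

credit | -6 | 1 ; debit | 290 | 4 ; fee | 202 | 4 ; refund | 285 | 3

Group transactions by type.
Per group compute: MAX(amount), COUNT(*).
  credit: ids {8} → MAX(amount)=-6, COUNT(*)=1
  debit: ids {15, 17, 25, 26} → MAX(amount)=290, COUNT(*)=4
  fee: ids {10, 24, 27, 33} → MAX(amount)=202, COUNT(*)=4
  refund: ids {13, 29, 34} → MAX(amount)=285, COUNT(*)=3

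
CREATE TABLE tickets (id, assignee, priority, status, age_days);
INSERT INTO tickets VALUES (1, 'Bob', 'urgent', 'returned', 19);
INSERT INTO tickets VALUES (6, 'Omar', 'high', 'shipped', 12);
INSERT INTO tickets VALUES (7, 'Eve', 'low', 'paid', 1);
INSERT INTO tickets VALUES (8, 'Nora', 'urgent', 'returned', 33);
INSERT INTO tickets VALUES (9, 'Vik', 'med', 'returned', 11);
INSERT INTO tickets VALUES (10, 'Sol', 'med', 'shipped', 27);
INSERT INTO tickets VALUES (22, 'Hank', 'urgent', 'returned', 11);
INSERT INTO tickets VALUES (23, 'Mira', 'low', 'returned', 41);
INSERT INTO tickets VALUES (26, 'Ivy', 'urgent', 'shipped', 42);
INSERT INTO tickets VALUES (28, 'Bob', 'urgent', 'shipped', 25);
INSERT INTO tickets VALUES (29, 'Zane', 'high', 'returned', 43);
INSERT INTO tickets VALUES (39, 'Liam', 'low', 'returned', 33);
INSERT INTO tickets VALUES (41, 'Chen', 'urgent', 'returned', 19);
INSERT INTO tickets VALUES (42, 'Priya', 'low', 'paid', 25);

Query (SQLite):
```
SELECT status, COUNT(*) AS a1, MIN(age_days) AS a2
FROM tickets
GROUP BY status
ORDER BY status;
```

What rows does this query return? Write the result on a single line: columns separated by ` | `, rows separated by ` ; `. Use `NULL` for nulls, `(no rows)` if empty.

Group tickets by status.
Per group compute: COUNT(*), MIN(age_days).
  paid: ids {7, 42} → COUNT(*)=2, MIN(age_days)=1
  returned: ids {1, 8, 9, 22, 23, 29, 39, 41} → COUNT(*)=8, MIN(age_days)=11
  shipped: ids {6, 10, 26, 28} → COUNT(*)=4, MIN(age_days)=12

paid | 2 | 1 ; returned | 8 | 11 ; shipped | 4 | 12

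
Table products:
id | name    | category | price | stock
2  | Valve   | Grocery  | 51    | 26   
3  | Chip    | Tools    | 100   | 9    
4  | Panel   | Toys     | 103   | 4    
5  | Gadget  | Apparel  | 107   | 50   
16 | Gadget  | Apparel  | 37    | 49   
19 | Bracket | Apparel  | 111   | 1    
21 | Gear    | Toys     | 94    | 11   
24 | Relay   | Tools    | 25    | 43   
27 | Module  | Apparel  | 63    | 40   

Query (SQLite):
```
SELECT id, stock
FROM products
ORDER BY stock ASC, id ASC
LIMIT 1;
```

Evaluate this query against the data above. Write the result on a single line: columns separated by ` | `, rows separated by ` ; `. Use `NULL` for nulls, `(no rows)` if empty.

19 | 1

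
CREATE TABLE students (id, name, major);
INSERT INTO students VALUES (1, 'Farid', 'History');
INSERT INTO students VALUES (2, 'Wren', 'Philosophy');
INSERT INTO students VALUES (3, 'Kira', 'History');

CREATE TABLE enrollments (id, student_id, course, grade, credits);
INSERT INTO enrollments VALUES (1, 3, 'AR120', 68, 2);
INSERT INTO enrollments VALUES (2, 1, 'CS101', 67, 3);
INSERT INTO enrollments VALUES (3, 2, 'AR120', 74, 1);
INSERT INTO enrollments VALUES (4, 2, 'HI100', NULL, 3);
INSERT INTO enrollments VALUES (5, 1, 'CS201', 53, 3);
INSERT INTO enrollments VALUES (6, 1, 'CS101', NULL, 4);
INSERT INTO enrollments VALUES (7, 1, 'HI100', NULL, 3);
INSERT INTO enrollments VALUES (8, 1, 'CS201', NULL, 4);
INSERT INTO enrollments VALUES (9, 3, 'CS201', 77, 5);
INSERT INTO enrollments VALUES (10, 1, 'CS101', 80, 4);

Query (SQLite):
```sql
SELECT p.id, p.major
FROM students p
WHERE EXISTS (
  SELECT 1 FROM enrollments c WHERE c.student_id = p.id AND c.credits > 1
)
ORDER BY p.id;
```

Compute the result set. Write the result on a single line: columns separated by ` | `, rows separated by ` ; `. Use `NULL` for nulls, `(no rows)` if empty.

1 | History ; 2 | Philosophy ; 3 | History

For each students row, check whether any enrollments with matching student_id has credits > 1.
Keep rows where that is true.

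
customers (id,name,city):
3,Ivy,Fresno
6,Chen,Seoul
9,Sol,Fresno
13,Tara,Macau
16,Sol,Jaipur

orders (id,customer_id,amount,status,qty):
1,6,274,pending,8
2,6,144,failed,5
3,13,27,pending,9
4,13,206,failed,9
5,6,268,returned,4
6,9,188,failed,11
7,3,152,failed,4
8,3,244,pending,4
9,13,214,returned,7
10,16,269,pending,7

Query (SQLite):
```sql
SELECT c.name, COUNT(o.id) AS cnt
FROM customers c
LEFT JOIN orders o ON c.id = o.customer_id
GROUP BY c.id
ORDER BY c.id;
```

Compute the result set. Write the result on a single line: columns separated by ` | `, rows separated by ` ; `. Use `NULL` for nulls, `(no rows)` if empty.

LEFT JOIN keeps every customers row; unmatched ones get NULL for orders columns.
Group by customers.id and compute COUNT(o.id). COUNT(col) of an all-NULL group is 0.
  3: ids {7, 8} → COUNT(o.id)=2
  6: ids {1, 2, 5} → COUNT(o.id)=3
  9: ids {6} → COUNT(o.id)=1
  13: ids {3, 4, 9} → COUNT(o.id)=3
  16: ids {10} → COUNT(o.id)=1

Ivy | 2 ; Chen | 3 ; Sol | 1 ; Tara | 3 ; Sol | 1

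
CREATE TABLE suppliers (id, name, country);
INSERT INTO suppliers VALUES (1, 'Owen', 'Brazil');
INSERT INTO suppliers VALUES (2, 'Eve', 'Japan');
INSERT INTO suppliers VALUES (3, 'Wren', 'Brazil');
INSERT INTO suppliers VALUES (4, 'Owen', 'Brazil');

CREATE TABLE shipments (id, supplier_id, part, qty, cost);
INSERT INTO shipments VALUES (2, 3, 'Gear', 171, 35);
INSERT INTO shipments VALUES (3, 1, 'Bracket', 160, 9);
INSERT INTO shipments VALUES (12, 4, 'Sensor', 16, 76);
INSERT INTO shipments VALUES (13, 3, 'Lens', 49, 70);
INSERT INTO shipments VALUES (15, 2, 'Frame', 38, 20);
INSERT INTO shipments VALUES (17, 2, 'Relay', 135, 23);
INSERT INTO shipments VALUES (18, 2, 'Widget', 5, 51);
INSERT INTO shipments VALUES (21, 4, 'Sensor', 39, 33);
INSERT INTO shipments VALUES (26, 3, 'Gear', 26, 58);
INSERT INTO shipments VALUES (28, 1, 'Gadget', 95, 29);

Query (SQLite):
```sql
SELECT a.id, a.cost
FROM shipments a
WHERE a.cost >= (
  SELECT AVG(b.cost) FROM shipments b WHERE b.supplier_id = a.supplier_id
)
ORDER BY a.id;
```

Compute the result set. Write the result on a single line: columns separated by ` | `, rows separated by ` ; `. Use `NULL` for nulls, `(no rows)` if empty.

12 | 76 ; 13 | 70 ; 18 | 51 ; 26 | 58 ; 28 | 29

For each shipments row a, compute AVG(cost) over rows sharing a.supplier_id.
Keep row a if a.cost >= that per-group AVG.
  supplier_id=1: AVG(cost) = 19.0
  supplier_id=2: AVG(cost) = 31.333333
  supplier_id=3: AVG(cost) = 54.333333
  supplier_id=4: AVG(cost) = 54.5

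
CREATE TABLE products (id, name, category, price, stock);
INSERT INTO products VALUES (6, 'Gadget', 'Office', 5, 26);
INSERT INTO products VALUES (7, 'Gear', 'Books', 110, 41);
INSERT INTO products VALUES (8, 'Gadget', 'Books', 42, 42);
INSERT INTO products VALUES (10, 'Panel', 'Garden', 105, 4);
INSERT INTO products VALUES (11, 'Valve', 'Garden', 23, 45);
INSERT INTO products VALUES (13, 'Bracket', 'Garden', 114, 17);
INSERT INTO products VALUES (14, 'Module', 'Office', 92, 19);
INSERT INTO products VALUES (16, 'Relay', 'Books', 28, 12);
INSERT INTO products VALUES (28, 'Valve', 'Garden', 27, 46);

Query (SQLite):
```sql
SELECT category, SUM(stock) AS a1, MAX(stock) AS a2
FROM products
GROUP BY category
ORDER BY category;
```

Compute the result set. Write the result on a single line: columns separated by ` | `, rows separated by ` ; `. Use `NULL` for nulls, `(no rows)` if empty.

Group products by category.
Per group compute: SUM(stock), MAX(stock).
  Books: ids {7, 8, 16} → SUM(stock)=95, MAX(stock)=42
  Garden: ids {10, 11, 13, 28} → SUM(stock)=112, MAX(stock)=46
  Office: ids {6, 14} → SUM(stock)=45, MAX(stock)=26

Books | 95 | 42 ; Garden | 112 | 46 ; Office | 45 | 26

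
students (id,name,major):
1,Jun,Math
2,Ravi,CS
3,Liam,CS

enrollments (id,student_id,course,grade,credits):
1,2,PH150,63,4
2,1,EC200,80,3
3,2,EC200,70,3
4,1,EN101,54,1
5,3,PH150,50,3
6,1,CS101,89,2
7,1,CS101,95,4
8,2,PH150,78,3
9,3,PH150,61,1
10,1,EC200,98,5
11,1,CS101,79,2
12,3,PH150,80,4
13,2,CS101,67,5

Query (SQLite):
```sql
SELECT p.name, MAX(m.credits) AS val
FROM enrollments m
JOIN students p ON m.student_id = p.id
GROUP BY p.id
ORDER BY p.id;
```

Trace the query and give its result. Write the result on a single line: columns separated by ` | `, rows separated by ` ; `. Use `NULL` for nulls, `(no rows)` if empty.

Jun | 5 ; Ravi | 5 ; Liam | 4

Join each enrollments row to its students via student_id.
Group joined rows by students.id; compute MAX(m.credits) per group.
  1: ids {2, 4, 6, 7, 10, 11} → MAX(m.credits)=5
  2: ids {1, 3, 8, 13} → MAX(m.credits)=5
  3: ids {5, 9, 12} → MAX(m.credits)=4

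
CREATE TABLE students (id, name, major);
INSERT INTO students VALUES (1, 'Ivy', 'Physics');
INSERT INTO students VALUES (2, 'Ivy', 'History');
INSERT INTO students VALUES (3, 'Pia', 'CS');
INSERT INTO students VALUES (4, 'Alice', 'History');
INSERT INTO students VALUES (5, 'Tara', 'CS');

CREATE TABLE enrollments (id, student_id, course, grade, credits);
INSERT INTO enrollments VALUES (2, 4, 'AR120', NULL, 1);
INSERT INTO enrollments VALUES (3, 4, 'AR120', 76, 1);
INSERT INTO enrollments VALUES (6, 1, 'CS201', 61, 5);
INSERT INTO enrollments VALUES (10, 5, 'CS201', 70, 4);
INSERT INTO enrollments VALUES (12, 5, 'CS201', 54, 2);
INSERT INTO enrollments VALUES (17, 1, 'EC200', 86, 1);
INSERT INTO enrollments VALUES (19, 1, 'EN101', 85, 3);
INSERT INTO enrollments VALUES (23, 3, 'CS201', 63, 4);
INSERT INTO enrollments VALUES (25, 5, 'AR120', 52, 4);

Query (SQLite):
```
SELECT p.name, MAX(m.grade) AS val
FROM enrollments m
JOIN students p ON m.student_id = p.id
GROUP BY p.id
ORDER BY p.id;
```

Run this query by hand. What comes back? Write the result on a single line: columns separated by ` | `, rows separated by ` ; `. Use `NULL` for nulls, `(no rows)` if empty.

Ivy | 86 ; Pia | 63 ; Alice | 76 ; Tara | 70

Join each enrollments row to its students via student_id.
Group joined rows by students.id; compute MAX(m.grade) per group.
  1: ids {6, 17, 19} → MAX(m.grade)=86
  3: ids {23} → MAX(m.grade)=63
  4: ids {2, 3} → MAX(m.grade)=76
  5: ids {10, 12, 25} → MAX(m.grade)=70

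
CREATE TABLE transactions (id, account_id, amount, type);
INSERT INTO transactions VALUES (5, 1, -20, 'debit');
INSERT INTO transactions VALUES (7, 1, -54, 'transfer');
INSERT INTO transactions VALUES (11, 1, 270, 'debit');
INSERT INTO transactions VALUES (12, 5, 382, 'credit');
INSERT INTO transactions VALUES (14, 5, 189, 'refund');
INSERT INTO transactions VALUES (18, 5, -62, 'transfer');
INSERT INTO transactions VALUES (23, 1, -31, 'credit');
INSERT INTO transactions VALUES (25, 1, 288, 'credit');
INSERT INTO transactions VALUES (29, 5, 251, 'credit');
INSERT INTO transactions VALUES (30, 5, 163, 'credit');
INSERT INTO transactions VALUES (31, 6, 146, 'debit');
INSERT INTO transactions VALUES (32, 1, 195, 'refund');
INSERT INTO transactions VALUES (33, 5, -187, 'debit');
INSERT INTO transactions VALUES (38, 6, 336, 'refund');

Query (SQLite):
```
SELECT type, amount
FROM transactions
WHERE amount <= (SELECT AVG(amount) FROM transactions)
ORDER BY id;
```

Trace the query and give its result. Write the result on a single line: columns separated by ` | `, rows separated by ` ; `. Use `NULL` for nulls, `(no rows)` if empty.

Scalar subquery: AVG(amount) over all transactions rows = 133.285714 (≈; comparison uses full precision).
Keep rows where amount <= that value.

debit | -20 ; transfer | -54 ; transfer | -62 ; credit | -31 ; debit | -187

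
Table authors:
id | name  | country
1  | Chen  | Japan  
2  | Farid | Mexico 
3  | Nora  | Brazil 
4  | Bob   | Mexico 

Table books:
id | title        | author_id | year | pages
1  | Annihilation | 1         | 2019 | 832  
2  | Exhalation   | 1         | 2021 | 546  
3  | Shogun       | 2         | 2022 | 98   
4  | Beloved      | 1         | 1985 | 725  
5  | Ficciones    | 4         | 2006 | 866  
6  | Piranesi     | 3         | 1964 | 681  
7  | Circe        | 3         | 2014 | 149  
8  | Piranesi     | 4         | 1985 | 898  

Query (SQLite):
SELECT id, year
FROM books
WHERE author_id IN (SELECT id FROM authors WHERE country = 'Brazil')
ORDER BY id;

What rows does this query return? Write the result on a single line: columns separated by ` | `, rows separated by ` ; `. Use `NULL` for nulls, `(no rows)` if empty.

6 | 1964 ; 7 | 2014

Inner query: authors.id where country = 'Brazil'.
Outer: keep books rows whose author_id is in that set.
Inner query → {3}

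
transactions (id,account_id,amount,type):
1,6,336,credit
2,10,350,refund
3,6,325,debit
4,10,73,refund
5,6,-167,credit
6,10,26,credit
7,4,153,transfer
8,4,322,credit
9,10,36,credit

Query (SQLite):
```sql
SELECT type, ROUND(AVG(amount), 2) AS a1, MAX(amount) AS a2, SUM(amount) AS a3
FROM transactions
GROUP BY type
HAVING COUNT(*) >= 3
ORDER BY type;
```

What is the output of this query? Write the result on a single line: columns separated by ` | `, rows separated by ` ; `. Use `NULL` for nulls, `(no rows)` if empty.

credit | 110.6 | 336 | 553

Group transactions by type.
Per group compute: ROUND(AVG(amount), 2), MAX(amount), SUM(amount).
HAVING: drop groups with fewer than 3 rows.
  credit: ids {1, 5, 6, 8, 9} → ROUND(AVG(amount), 2)=110.6, MAX(amount)=336, SUM(amount)=553
  debit: ids {3} → ROUND(AVG(amount), 2)=325, MAX(amount)=325, SUM(amount)=325
  refund: ids {2, 4} → ROUND(AVG(amount), 2)=211.5, MAX(amount)=350, SUM(amount)=423
  transfer: ids {7} → ROUND(AVG(amount), 2)=153, MAX(amount)=153, SUM(amount)=153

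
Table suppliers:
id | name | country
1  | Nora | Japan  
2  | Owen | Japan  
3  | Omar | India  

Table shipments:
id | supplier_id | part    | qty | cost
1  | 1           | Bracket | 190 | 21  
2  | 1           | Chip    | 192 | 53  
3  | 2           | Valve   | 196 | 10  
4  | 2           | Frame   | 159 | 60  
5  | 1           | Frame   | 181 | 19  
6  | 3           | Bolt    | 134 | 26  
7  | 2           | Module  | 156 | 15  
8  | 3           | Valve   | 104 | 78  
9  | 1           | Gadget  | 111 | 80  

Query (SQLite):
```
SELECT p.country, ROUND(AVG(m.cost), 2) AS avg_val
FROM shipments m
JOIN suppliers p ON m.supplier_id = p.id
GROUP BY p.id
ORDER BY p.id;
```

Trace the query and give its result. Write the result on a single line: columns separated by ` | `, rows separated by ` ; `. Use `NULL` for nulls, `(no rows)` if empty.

Join each shipments row to its suppliers via supplier_id.
Group joined rows by suppliers.id; compute ROUND(AVG(m.cost), 2) per group.
  1: ids {1, 2, 5, 9} → ROUND(AVG(m.cost), 2)=43.25
  2: ids {3, 4, 7} → ROUND(AVG(m.cost), 2)=28.33
  3: ids {6, 8} → ROUND(AVG(m.cost), 2)=52

Japan | 43.25 ; Japan | 28.33 ; India | 52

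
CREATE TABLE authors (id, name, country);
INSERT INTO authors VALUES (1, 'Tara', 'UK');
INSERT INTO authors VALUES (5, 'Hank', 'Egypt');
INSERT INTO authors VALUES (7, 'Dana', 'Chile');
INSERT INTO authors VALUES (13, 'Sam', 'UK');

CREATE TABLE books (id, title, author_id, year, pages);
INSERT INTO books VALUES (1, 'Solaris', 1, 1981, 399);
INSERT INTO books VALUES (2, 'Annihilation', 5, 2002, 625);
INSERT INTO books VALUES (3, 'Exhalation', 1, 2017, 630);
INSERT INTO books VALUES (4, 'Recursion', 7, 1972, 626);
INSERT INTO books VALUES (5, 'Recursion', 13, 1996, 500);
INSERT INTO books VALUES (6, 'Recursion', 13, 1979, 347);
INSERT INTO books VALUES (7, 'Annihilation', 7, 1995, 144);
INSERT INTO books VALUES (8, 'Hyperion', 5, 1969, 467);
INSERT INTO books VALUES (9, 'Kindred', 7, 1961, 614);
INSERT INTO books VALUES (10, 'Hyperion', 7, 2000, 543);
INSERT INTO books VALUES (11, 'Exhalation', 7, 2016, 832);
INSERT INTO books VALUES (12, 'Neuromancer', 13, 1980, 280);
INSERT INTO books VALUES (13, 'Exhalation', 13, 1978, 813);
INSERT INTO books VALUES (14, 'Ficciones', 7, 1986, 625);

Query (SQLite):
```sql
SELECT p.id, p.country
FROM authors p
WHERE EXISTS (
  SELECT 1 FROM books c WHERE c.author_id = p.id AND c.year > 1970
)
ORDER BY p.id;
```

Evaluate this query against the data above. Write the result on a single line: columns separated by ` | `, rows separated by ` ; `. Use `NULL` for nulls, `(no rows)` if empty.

For each authors row, check whether any books with matching author_id has year > 1970.
Keep rows where that is true.

1 | UK ; 5 | Egypt ; 7 | Chile ; 13 | UK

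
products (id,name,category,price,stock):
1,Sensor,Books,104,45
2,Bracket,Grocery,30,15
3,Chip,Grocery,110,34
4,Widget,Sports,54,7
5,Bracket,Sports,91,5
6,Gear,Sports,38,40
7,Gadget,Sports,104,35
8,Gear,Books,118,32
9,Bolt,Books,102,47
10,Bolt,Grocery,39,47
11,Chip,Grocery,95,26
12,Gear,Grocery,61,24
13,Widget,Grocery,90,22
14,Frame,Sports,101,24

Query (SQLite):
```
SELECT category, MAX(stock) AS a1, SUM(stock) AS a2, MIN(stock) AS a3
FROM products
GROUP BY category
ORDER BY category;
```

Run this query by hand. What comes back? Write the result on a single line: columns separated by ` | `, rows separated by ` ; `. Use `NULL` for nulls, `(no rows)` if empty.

Books | 47 | 124 | 32 ; Grocery | 47 | 168 | 15 ; Sports | 40 | 111 | 5

Group products by category.
Per group compute: MAX(stock), SUM(stock), MIN(stock).
  Books: ids {1, 8, 9} → MAX(stock)=47, SUM(stock)=124, MIN(stock)=32
  Grocery: ids {2, 3, 10, 11, 12, 13} → MAX(stock)=47, SUM(stock)=168, MIN(stock)=15
  Sports: ids {4, 5, 6, 7, 14} → MAX(stock)=40, SUM(stock)=111, MIN(stock)=5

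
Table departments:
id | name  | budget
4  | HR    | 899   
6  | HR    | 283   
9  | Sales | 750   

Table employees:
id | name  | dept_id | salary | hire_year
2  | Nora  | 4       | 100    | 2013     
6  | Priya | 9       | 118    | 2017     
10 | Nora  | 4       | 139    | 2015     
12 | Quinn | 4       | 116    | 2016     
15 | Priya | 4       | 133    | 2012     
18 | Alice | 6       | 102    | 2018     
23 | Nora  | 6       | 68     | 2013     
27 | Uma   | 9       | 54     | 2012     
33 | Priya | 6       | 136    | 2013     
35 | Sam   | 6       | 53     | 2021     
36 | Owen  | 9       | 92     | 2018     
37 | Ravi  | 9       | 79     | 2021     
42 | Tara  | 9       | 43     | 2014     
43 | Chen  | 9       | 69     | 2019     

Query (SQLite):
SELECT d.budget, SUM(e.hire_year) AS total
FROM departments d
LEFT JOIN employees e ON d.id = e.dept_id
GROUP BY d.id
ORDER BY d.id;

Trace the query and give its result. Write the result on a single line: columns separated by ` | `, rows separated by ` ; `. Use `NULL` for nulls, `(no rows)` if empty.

LEFT JOIN keeps every departments row; unmatched ones get NULL for employees columns.
Group by departments.id and compute SUM(e.hire_year). SUM over an all-NULL group is NULL.
  4: ids {2, 10, 12, 15} → SUM(e.hire_year)=8056
  6: ids {18, 23, 33, 35} → SUM(e.hire_year)=8065
  9: ids {6, 27, 36, 37, 42, 43} → SUM(e.hire_year)=12101

899 | 8056 ; 283 | 8065 ; 750 | 12101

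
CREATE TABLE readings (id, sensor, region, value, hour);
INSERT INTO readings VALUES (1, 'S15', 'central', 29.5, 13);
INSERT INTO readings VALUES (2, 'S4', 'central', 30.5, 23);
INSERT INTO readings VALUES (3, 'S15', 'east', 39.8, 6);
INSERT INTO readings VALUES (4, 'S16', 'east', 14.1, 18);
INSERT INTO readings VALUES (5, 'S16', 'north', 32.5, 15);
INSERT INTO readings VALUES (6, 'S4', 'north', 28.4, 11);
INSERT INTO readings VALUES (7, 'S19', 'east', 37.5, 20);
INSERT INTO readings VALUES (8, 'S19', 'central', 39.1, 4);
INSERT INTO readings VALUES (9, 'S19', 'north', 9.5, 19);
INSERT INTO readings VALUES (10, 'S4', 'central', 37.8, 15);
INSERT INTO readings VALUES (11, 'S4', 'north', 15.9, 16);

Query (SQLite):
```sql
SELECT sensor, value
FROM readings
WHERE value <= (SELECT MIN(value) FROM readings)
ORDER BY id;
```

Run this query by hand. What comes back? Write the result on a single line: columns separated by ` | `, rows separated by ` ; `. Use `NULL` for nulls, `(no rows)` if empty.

S19 | 9.5

Scalar subquery: MIN(value) over all readings rows = 9.5.
Keep rows where value <= that value.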